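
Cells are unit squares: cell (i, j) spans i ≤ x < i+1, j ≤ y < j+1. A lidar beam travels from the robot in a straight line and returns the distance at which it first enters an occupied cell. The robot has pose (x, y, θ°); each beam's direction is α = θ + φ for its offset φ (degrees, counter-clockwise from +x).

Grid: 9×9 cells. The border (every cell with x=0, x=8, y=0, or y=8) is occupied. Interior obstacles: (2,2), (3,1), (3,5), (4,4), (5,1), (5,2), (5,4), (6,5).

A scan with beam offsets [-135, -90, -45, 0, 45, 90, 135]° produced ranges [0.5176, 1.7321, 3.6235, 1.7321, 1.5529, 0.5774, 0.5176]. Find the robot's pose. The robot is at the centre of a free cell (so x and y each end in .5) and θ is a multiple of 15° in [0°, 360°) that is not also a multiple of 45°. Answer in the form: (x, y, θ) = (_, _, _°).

The pose lattice has 41·16 = 656 candidates. Test each by forward raycasting.
  (2.5, 3.5, 285°): beam 1 = 1.7321 ≠ 0.5176 ✗
  (7.5, 4.5, 30°): beam 1 = 3.6235 ≠ 0.5176 ✗
  (4.5, 3.5, 195°): beam 1 = 0.5774 ≠ 0.5176 ✗
  (1.5, 4.5, 345°): beam 1 = 0.5774 ≠ 0.5176 ✗
  …
  (6.5, 4.5, 330°): r_1=0.5176, r_2=1.7321, r_3=3.6235, r_4=1.7321, r_5=1.5529, r_6=0.5774, r_7=0.5176 — all match ✓
No second candidate reproduces the full scan.

(x, y, θ) = (6.5, 4.5, 330°)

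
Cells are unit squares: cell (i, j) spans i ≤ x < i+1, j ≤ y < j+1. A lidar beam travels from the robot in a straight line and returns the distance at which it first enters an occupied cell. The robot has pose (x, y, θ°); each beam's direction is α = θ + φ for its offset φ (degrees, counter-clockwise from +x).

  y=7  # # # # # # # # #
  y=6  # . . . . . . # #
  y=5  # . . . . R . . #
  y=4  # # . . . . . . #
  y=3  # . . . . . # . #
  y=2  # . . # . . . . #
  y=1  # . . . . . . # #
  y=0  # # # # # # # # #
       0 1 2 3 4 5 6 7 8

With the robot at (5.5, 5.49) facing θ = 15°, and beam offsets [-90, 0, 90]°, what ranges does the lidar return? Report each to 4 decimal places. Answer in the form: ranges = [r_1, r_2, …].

beam 1: φ=-90°, α=285°
  dir = (cos 285°, sin 285°) = (0.2588, -0.9659); from cell (5,5)
  next x-line at t=1.9319, next y-line at t=0.5073; Δt_x=3.8637, Δt_y=1.0353
    y: enter (5,4) at t=0.5073
    y: enter (5,3) at t=1.5426
    x: enter (6,3) at t=1.9319 ← occupied
  → r_1 = 1.9319
beam 2: φ=0°, α=15°
  dir = (cos 15°, sin 15°) = (0.9659, 0.2588); from cell (5,5)
  next x-line at t=0.5176, next y-line at t=1.9705; Δt_x=1.0353, Δt_y=3.8637
    x: enter (6,5) at t=0.5176
    x: enter (7,5) at t=1.5529
    y: enter (7,6) at t=1.9705 ← occupied
  → r_2 = 1.9705
beam 3: φ=90°, α=105°
  dir = (cos 105°, sin 105°) = (-0.2588, 0.9659); from cell (5,5)
  next x-line at t=1.9319, next y-line at t=0.5280; Δt_x=3.8637, Δt_y=1.0353
    y: enter (5,6) at t=0.5280
    y: enter (5,7) at t=1.5633 ← occupied
  → r_3 = 1.5633

ranges = [1.9319, 1.9705, 1.5633]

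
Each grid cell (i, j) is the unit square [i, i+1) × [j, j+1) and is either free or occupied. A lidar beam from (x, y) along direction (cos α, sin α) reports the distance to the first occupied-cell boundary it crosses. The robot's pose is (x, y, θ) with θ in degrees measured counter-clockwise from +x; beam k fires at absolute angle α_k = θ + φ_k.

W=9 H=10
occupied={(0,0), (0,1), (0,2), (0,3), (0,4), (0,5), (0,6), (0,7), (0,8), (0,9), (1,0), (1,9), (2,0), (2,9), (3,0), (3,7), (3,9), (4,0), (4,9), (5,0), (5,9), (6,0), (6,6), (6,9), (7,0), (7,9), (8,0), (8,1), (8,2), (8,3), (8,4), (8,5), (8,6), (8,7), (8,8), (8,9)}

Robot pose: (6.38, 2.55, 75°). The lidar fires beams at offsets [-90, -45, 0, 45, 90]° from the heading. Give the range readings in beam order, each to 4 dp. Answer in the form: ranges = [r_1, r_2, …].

ranges = [1.6771, 1.8706, 6.2592, 5.1384, 5.5698]

beam 1: φ=-90°, α=345°
  dir = (cos 345°, sin 345°) = (0.9659, -0.2588); from cell (6,2)
  next x-line at t=0.6419, next y-line at t=2.1250; Δt_x=1.0353, Δt_y=3.8637
    x: enter (7,2) at t=0.6419
    x: enter (8,2) at t=1.6771 ← occupied
  → r_1 = 1.6771
beam 2: φ=-45°, α=30°
  dir = (cos 30°, sin 30°) = (0.8660, 0.5000); from cell (6,2)
  next x-line at t=0.7159, next y-line at t=0.9000; Δt_x=1.1547, Δt_y=2.0000
    x: enter (7,2) at t=0.7159
    y: enter (7,3) at t=0.9000
    x: enter (8,3) at t=1.8706 ← occupied
  → r_2 = 1.8706
beam 3: φ=0°, α=75°
  dir = (cos 75°, sin 75°) = (0.2588, 0.9659); from cell (6,2)
  next x-line at t=2.3955, next y-line at t=0.4659; Δt_x=3.8637, Δt_y=1.0353
    y: enter (6,3) at t=0.4659
    y: enter (6,4) at t=1.5012
    x: enter (7,4) at t=2.3955
    y: enter (7,5) at t=2.5364
    y: enter (7,6) at t=3.5717
    y: enter (7,7) at t=4.6070
    y: enter (7,8) at t=5.6423
    x: enter (8,8) at t=6.2592 ← occupied
  → r_3 = 6.2592
beam 4: φ=45°, α=120°
  dir = (cos 120°, sin 120°) = (-0.5000, 0.8660); from cell (6,2)
  next x-line at t=0.7600, next y-line at t=0.5196; Δt_x=2.0000, Δt_y=1.1547
    y: enter (6,3) at t=0.5196
    x: enter (5,3) at t=0.7600
    y: enter (5,4) at t=1.6743
    x: enter (4,4) at t=2.7600
    y: enter (4,5) at t=2.8290
    y: enter (4,6) at t=3.9837
    x: enter (3,6) at t=4.7600
    y: enter (3,7) at t=5.1384 ← occupied
  → r_4 = 5.1384
beam 5: φ=90°, α=165°
  dir = (cos 165°, sin 165°) = (-0.9659, 0.2588); from cell (6,2)
  next x-line at t=0.3934, next y-line at t=1.7387; Δt_x=1.0353, Δt_y=3.8637
    x: enter (5,2) at t=0.3934
    x: enter (4,2) at t=1.4287
    y: enter (4,3) at t=1.7387
    x: enter (3,3) at t=2.4640
    x: enter (2,3) at t=3.4992
    x: enter (1,3) at t=4.5345
    x: enter (0,3) at t=5.5698 ← occupied
  → r_5 = 5.5698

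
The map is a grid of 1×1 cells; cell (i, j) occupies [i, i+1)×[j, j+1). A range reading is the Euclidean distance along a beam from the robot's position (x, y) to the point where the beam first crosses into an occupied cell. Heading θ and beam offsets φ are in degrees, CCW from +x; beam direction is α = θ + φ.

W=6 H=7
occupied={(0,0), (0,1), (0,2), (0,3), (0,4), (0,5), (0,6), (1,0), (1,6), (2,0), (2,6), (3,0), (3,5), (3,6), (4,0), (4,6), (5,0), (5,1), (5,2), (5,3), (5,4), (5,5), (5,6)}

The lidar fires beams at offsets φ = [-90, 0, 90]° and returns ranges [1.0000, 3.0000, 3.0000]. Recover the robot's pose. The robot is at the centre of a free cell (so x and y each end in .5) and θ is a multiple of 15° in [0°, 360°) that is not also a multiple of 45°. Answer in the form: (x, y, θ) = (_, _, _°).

(x, y, θ) = (1.5, 2.5, 330°)

Candidates: 19 free-cell centres × 16 headings = 304 poses. Raycast each; keep the one whose scan matches to 4 dp.
  (4.5, 3.5, 330°): beam 1 = 2.8868 ≠ 1.0000 ✗
  (1.5, 1.5, 255°): beam 1 = 0.5176 ≠ 1.0000 ✗
  (4.5, 5.5, 300°): beam 1 = 0.5774 ≠ 1.0000 ✗
  (4.5, 5.5, 120°): beam 1 = 0.5774 ≠ 1.0000 ✗
  (2.5, 4.5, 345°): beam 1 = 3.6235 ≠ 1.0000 ✗
  …
  (1.5, 2.5, 330°): r_1=1.0000, r_2=3.0000, r_3=3.0000 — all match ✓
Unique over the lattice → pose = (1.5, 2.5, 330°).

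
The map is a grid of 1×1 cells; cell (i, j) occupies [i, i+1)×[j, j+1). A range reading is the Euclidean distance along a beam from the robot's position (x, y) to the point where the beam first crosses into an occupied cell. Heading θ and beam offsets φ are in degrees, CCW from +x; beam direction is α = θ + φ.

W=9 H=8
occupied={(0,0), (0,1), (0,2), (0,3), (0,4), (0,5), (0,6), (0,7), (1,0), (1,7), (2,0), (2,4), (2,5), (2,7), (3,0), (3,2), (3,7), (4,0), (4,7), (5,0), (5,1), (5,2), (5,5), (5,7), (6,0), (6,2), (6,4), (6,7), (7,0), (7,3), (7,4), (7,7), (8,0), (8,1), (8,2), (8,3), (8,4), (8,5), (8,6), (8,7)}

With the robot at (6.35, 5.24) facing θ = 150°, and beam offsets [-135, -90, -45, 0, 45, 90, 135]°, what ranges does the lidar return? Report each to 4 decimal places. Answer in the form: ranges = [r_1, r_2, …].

ranges = [1.7082, 2.0323, 1.8221, 0.4041, 0.3623, 0.2771, 0.2485]

beam 1: φ=-135°, α=15°
  cosα=0.9659 sinα=0.2588 | (6,5) | tMaxX 0.6729 tMaxY 2.9364 | tΔX 1.0353 tΔY 3.8637
    t=0.6729 [x] (7,5)
    t=1.7082 [x] (8,5) — stop
  → r_1 = 1.7082
beam 2: φ=-90°, α=60°
  cosα=0.5000 sinα=0.8660 | (6,5) | tMaxX 1.3000 tMaxY 0.8776 | tΔX 2.0000 tΔY 1.1547
    t=0.8776 [y] (6,6)
    t=1.3000 [x] (7,6)
    t=2.0323 [y] (7,7) — stop
  → r_2 = 2.0323
beam 3: φ=-45°, α=105°
  cosα=-0.2588 sinα=0.9659 | (6,5) | tMaxX 1.3523 tMaxY 0.7868 | tΔX 3.8637 tΔY 1.0353
    t=0.7868 [y] (6,6)
    t=1.3523 [x] (5,6)
    t=1.8221 [y] (5,7) — stop
  → r_3 = 1.8221
beam 4: φ=0°, α=150°
  cosα=-0.8660 sinα=0.5000 | (6,5) | tMaxX 0.4041 tMaxY 1.5200 | tΔX 1.1547 tΔY 2.0000
    t=0.4041 [x] (5,5) — stop
  → r_4 = 0.4041
beam 5: φ=45°, α=195°
  cosα=-0.9659 sinα=-0.2588 | (6,5) | tMaxX 0.3623 tMaxY 0.9273 | tΔX 1.0353 tΔY 3.8637
    t=0.3623 [x] (5,5) — stop
  → r_5 = 0.3623
beam 6: φ=90°, α=240°
  cosα=-0.5000 sinα=-0.8660 | (6,5) | tMaxX 0.7000 tMaxY 0.2771 | tΔX 2.0000 tΔY 1.1547
    t=0.2771 [y] (6,4) — stop
  → r_6 = 0.2771
beam 7: φ=135°, α=285°
  cosα=0.2588 sinα=-0.9659 | (6,5) | tMaxX 2.5114 tMaxY 0.2485 | tΔX 3.8637 tΔY 1.0353
    t=0.2485 [y] (6,4) — stop
  → r_7 = 0.2485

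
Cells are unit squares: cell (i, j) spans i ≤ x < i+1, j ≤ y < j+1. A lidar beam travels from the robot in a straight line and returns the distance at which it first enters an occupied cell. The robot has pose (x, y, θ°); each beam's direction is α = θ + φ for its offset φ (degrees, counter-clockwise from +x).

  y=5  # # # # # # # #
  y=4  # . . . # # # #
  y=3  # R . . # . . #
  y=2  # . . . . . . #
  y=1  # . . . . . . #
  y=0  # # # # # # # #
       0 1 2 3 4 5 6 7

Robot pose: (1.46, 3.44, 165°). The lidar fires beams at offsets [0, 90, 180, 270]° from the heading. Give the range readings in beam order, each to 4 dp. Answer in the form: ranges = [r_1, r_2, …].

beam 1: φ=0°, α=165°
  direction (-0.9659, 0.2588); cell (1,3); t to first gridline: x 0.4762, y 2.1637 (then +1.0353 / +3.8637)
    (0,3) via x @ 0.4762  # hit
  → r_1 = 0.4762
beam 2: φ=90°, α=255°
  direction (-0.2588, -0.9659); cell (1,3); t to first gridline: x 1.7773, y 0.4555 (then +3.8637 / +1.0353)
    (1,2) via y @ 0.4555
    (1,1) via y @ 1.4908
    (0,1) via x @ 1.7773  # hit
  → r_2 = 1.7773
beam 3: φ=180°, α=345°
  direction (0.9659, -0.2588); cell (1,3); t to first gridline: x 0.5590, y 1.7000 (then +1.0353 / +3.8637)
    (2,3) via x @ 0.5590
    (3,3) via x @ 1.5943
    (3,2) via y @ 1.7000
    (4,2) via x @ 2.6296
    (5,2) via x @ 3.6649
    (6,2) via x @ 4.7002
    (6,1) via y @ 5.5637
    (7,1) via x @ 5.7354  # hit
  → r_3 = 5.7354
beam 4: φ=270°, α=75°
  direction (0.2588, 0.9659); cell (1,3); t to first gridline: x 2.0864, y 0.5798 (then +3.8637 / +1.0353)
    (1,4) via y @ 0.5798
    (1,5) via y @ 1.6150  # hit
  → r_4 = 1.6150

ranges = [0.4762, 1.7773, 5.7354, 1.6150]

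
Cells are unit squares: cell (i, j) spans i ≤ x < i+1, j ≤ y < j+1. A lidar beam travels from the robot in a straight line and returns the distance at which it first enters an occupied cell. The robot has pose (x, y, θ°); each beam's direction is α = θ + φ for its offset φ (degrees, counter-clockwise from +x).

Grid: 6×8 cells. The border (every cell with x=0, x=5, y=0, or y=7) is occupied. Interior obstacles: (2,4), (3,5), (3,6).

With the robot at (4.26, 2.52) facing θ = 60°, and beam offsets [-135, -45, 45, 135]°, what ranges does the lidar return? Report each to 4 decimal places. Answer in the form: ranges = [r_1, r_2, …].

beam 1: φ=-135°, α=285°
  d=(0.2588,-0.9659)  start (4,2)  tX=2.8591 tY=0.5383  stride 1/|dx|=3.8637 1/|dy|=1.0353
    cross y-line → (4,1), t=0.5383
    cross y-line → (4,0), t=1.5736 (wall)
  → r_1 = 1.5736
beam 2: φ=-45°, α=15°
  d=(0.9659,0.2588)  start (4,2)  tX=0.7661 tY=1.8546  stride 1/|dx|=1.0353 1/|dy|=3.8637
    cross x-line → (5,2), t=0.7661 (wall)
  → r_2 = 0.7661
beam 3: φ=45°, α=105°
  d=(-0.2588,0.9659)  start (4,2)  tX=1.0046 tY=0.4969  stride 1/|dx|=3.8637 1/|dy|=1.0353
    cross y-line → (4,3), t=0.4969
    cross x-line → (3,3), t=1.0046
    cross y-line → (3,4), t=1.5322
    cross y-line → (3,5), t=2.5675 (wall)
  → r_3 = 2.5675
beam 4: φ=135°, α=195°
  d=(-0.9659,-0.2588)  start (4,2)  tX=0.2692 tY=2.0091  stride 1/|dx|=1.0353 1/|dy|=3.8637
    cross x-line → (3,2), t=0.2692
    cross x-line → (2,2), t=1.3044
    cross y-line → (2,1), t=2.0091
    cross x-line → (1,1), t=2.3397
    cross x-line → (0,1), t=3.3750 (wall)
  → r_4 = 3.3750

ranges = [1.5736, 0.7661, 2.5675, 3.3750]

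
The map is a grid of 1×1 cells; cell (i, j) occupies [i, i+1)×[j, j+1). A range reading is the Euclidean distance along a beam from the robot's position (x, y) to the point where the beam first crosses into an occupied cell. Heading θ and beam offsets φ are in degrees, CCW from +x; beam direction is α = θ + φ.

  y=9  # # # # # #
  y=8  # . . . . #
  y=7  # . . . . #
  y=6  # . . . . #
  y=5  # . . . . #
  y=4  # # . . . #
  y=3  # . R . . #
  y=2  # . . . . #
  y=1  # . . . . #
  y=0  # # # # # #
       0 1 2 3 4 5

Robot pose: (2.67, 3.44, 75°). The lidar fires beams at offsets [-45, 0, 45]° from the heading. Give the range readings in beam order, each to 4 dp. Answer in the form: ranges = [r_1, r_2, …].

beam 1: φ=-45°, α=30°
  direction (0.8660, 0.5000); cell (2,3); t to first gridline: x 0.3811, y 1.1200 (then +1.1547 / +2.0000)
    (3,3) via x @ 0.3811
    (3,4) via y @ 1.1200
    (4,4) via x @ 1.5358
    (5,4) via x @ 2.6905  # hit
  → r_1 = 2.6905
beam 2: φ=0°, α=75°
  direction (0.2588, 0.9659); cell (2,3); t to first gridline: x 1.2750, y 0.5798 (then +3.8637 / +1.0353)
    (2,4) via y @ 0.5798
    (3,4) via x @ 1.2750
    (3,5) via y @ 1.6150
    (3,6) via y @ 2.6503
    (3,7) via y @ 3.6856
    (3,8) via y @ 4.7209
    (4,8) via x @ 5.1387
    (4,9) via y @ 5.7561  # hit
  → r_2 = 5.7561
beam 3: φ=45°, α=120°
  direction (-0.5000, 0.8660); cell (2,3); t to first gridline: x 1.3400, y 0.6466 (then +2.0000 / +1.1547)
    (2,4) via y @ 0.6466
    (1,4) via x @ 1.3400  # hit
  → r_3 = 1.3400

ranges = [2.6905, 5.7561, 1.3400]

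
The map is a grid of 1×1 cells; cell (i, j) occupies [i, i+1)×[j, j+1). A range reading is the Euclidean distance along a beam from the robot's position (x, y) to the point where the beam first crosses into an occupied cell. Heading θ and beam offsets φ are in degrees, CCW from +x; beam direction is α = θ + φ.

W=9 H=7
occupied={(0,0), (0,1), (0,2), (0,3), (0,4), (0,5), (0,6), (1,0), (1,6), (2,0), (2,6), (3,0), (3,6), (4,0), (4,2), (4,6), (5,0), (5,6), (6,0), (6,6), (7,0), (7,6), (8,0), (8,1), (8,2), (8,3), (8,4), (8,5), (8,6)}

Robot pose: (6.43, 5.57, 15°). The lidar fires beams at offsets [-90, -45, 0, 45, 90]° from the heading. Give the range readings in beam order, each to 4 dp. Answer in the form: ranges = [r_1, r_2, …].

beam 1: φ=-90°, α=285°
  dir = (cos 285°, sin 285°) = (0.2588, -0.9659); from cell (6,5)
  next x-line at t=2.2023, next y-line at t=0.5901; Δt_x=3.8637, Δt_y=1.0353
    y: enter (6,4) at t=0.5901
    y: enter (6,3) at t=1.6254
    x: enter (7,3) at t=2.2023
    y: enter (7,2) at t=2.6607
    y: enter (7,1) at t=3.6959
    y: enter (7,0) at t=4.7312 ← occupied
  → r_1 = 4.7312
beam 2: φ=-45°, α=330°
  dir = (cos 330°, sin 330°) = (0.8660, -0.5000); from cell (6,5)
  next x-line at t=0.6582, next y-line at t=1.1400; Δt_x=1.1547, Δt_y=2.0000
    x: enter (7,5) at t=0.6582
    y: enter (7,4) at t=1.1400
    x: enter (8,4) at t=1.8129 ← occupied
  → r_2 = 1.8129
beam 3: φ=0°, α=15°
  dir = (cos 15°, sin 15°) = (0.9659, 0.2588); from cell (6,5)
  next x-line at t=0.5901, next y-line at t=1.6614; Δt_x=1.0353, Δt_y=3.8637
    x: enter (7,5) at t=0.5901
    x: enter (8,5) at t=1.6254 ← occupied
  → r_3 = 1.6254
beam 4: φ=45°, α=60°
  dir = (cos 60°, sin 60°) = (0.5000, 0.8660); from cell (6,5)
  next x-line at t=1.1400, next y-line at t=0.4965; Δt_x=2.0000, Δt_y=1.1547
    y: enter (6,6) at t=0.4965 ← occupied
  → r_4 = 0.4965
beam 5: φ=90°, α=105°
  dir = (cos 105°, sin 105°) = (-0.2588, 0.9659); from cell (6,5)
  next x-line at t=1.6614, next y-line at t=0.4452; Δt_x=3.8637, Δt_y=1.0353
    y: enter (6,6) at t=0.4452 ← occupied
  → r_5 = 0.4452

ranges = [4.7312, 1.8129, 1.6254, 0.4965, 0.4452]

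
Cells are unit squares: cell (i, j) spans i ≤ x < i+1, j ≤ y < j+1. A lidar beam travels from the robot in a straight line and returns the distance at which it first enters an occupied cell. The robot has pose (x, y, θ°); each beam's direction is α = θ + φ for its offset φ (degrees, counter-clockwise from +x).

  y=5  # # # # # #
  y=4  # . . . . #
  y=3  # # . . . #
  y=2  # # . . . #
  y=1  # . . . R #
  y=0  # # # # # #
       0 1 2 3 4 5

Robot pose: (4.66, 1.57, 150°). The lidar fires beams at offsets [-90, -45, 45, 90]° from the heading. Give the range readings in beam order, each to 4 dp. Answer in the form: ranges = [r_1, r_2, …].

ranges = [0.6800, 3.5510, 2.2023, 0.6582]

beam 1: φ=-90°, α=60°
  d=(0.5000,0.8660)  start (4,1)  tX=0.6800 tY=0.4965  stride 1/|dx|=2.0000 1/|dy|=1.1547
    cross y-line → (4,2), t=0.4965
    cross x-line → (5,2), t=0.6800 (wall)
  → r_1 = 0.6800
beam 2: φ=-45°, α=105°
  d=(-0.2588,0.9659)  start (4,1)  tX=2.5500 tY=0.4452  stride 1/|dx|=3.8637 1/|dy|=1.0353
    cross y-line → (4,2), t=0.4452
    cross y-line → (4,3), t=1.4804
    cross y-line → (4,4), t=2.5157
    cross x-line → (3,4), t=2.5500
    cross y-line → (3,5), t=3.5510 (wall)
  → r_2 = 3.5510
beam 3: φ=45°, α=195°
  d=(-0.9659,-0.2588)  start (4,1)  tX=0.6833 tY=2.2023  stride 1/|dx|=1.0353 1/|dy|=3.8637
    cross x-line → (3,1), t=0.6833
    cross x-line → (2,1), t=1.7186
    cross y-line → (2,0), t=2.2023 (wall)
  → r_3 = 2.2023
beam 4: φ=90°, α=240°
  d=(-0.5000,-0.8660)  start (4,1)  tX=1.3200 tY=0.6582  stride 1/|dx|=2.0000 1/|dy|=1.1547
    cross y-line → (4,0), t=0.6582 (wall)
  → r_4 = 0.6582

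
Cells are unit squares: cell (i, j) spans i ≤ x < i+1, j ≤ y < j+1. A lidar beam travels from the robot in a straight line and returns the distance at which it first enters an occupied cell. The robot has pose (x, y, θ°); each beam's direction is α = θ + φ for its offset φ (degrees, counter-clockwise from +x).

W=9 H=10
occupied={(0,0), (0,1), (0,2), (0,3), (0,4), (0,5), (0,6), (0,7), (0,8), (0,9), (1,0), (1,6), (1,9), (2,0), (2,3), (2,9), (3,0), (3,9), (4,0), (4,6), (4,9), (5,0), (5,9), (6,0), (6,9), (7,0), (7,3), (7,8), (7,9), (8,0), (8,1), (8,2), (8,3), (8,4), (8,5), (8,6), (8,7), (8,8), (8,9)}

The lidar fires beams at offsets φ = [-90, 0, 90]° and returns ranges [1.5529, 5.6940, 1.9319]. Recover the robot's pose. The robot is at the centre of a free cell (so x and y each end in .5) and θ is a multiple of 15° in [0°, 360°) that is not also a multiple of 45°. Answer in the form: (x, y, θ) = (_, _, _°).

Candidates: 51 free-cell centres × 16 headings = 816 poses. Raycast each; keep the one whose scan matches to 4 dp.
  (3.5, 5.5, 60°): beam 1 = 4.0415 ≠ 1.5529 ✗
  (3.5, 2.5, 75°): beam 1 = 4.6587 ≠ 1.5529 ✗
  (4.5, 3.5, 345°): beam 1 = 2.5882 ≠ 1.5529 ✗
  (4.5, 3.5, 105°): beam 1 = 3.6235 ≠ 1.5529 ✗
  …
  (1.5, 2.5, 15°): r_1=1.5529, r_2=5.6940, r_3=1.9319 — all match ✓
Unique over the lattice → pose = (1.5, 2.5, 15°).

(x, y, θ) = (1.5, 2.5, 15°)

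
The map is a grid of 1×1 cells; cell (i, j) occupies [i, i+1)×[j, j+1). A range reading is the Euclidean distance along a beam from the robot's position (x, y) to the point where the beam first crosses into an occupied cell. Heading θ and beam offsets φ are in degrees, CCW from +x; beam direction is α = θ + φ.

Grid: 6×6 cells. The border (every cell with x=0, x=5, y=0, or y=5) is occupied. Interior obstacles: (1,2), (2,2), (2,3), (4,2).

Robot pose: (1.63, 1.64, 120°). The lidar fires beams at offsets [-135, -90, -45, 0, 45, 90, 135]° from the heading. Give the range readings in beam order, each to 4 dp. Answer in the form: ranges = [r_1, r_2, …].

ranges = [2.4728, 0.7200, 0.3727, 0.4157, 0.6522, 0.7275, 0.6626]

beam 1: φ=-135°, α=345°
  d=(0.9659,-0.2588)  start (1,1)  tX=0.3831 tY=2.4728  stride 1/|dx|=1.0353 1/|dy|=3.8637
    cross x-line → (2,1), t=0.3831
    cross x-line → (3,1), t=1.4183
    cross x-line → (4,1), t=2.4536
    cross y-line → (4,0), t=2.4728 (wall)
  → r_1 = 2.4728
beam 2: φ=-90°, α=30°
  d=(0.8660,0.5000)  start (1,1)  tX=0.4272 tY=0.7200  stride 1/|dx|=1.1547 1/|dy|=2.0000
    cross x-line → (2,1), t=0.4272
    cross y-line → (2,2), t=0.7200 (wall)
  → r_2 = 0.7200
beam 3: φ=-45°, α=75°
  d=(0.2588,0.9659)  start (1,1)  tX=1.4296 tY=0.3727  stride 1/|dx|=3.8637 1/|dy|=1.0353
    cross y-line → (1,2), t=0.3727 (wall)
  → r_3 = 0.3727
beam 4: φ=0°, α=120°
  d=(-0.5000,0.8660)  start (1,1)  tX=1.2600 tY=0.4157  stride 1/|dx|=2.0000 1/|dy|=1.1547
    cross y-line → (1,2), t=0.4157 (wall)
  → r_4 = 0.4157
beam 5: φ=45°, α=165°
  d=(-0.9659,0.2588)  start (1,1)  tX=0.6522 tY=1.3909  stride 1/|dx|=1.0353 1/|dy|=3.8637
    cross x-line → (0,1), t=0.6522 (wall)
  → r_5 = 0.6522
beam 6: φ=90°, α=210°
  d=(-0.8660,-0.5000)  start (1,1)  tX=0.7275 tY=1.2800  stride 1/|dx|=1.1547 1/|dy|=2.0000
    cross x-line → (0,1), t=0.7275 (wall)
  → r_6 = 0.7275
beam 7: φ=135°, α=255°
  d=(-0.2588,-0.9659)  start (1,1)  tX=2.4341 tY=0.6626  stride 1/|dx|=3.8637 1/|dy|=1.0353
    cross y-line → (1,0), t=0.6626 (wall)
  → r_7 = 0.6626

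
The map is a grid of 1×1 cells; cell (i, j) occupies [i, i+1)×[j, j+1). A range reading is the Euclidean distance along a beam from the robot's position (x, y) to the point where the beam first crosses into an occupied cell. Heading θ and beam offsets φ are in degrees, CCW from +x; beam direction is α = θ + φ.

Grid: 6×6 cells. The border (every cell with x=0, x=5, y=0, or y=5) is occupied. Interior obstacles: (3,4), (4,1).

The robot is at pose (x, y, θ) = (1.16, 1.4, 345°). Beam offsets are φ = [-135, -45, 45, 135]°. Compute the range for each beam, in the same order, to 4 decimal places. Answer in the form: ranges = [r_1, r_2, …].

ranges = [0.1848, 0.4619, 4.4341, 0.3200]

beam 1: φ=-135°, α=210°
  cosα=-0.8660 sinα=-0.5000 | (1,1) | tMaxX 0.1848 tMaxY 0.8000 | tΔX 1.1547 tΔY 2.0000
    t=0.1848 [x] (0,1) — stop
  → r_1 = 0.1848
beam 2: φ=-45°, α=300°
  cosα=0.5000 sinα=-0.8660 | (1,1) | tMaxX 1.6800 tMaxY 0.4619 | tΔX 2.0000 tΔY 1.1547
    t=0.4619 [y] (1,0) — stop
  → r_2 = 0.4619
beam 3: φ=45°, α=30°
  cosα=0.8660 sinα=0.5000 | (1,1) | tMaxX 0.9699 tMaxY 1.2000 | tΔX 1.1547 tΔY 2.0000
    t=0.9699 [x] (2,1)
    t=1.2000 [y] (2,2)
    t=2.1246 [x] (3,2)
    t=3.2000 [y] (3,3)
    t=3.2793 [x] (4,3)
    t=4.4341 [x] (5,3) — stop
  → r_3 = 4.4341
beam 4: φ=135°, α=120°
  cosα=-0.5000 sinα=0.8660 | (1,1) | tMaxX 0.3200 tMaxY 0.6928 | tΔX 2.0000 tΔY 1.1547
    t=0.3200 [x] (0,1) — stop
  → r_4 = 0.3200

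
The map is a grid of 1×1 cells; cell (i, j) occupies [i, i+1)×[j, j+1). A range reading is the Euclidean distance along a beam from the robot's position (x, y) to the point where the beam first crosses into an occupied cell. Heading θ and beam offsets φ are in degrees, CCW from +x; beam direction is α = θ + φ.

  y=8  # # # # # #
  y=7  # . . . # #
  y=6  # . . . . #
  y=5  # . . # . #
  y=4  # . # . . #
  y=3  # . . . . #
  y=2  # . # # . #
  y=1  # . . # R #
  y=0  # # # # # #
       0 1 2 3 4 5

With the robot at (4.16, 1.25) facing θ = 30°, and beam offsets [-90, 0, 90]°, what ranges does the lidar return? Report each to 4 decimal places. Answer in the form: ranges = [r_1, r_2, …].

ranges = [0.2887, 0.9699, 0.3200]

beam 1: φ=-90°, α=300°
  direction (0.5000, -0.8660); cell (4,1); t to first gridline: x 1.6800, y 0.2887 (then +2.0000 / +1.1547)
    (4,0) via y @ 0.2887  # hit
  → r_1 = 0.2887
beam 2: φ=0°, α=30°
  direction (0.8660, 0.5000); cell (4,1); t to first gridline: x 0.9699, y 1.5000 (then +1.1547 / +2.0000)
    (5,1) via x @ 0.9699  # hit
  → r_2 = 0.9699
beam 3: φ=90°, α=120°
  direction (-0.5000, 0.8660); cell (4,1); t to first gridline: x 0.3200, y 0.8660 (then +2.0000 / +1.1547)
    (3,1) via x @ 0.3200  # hit
  → r_3 = 0.3200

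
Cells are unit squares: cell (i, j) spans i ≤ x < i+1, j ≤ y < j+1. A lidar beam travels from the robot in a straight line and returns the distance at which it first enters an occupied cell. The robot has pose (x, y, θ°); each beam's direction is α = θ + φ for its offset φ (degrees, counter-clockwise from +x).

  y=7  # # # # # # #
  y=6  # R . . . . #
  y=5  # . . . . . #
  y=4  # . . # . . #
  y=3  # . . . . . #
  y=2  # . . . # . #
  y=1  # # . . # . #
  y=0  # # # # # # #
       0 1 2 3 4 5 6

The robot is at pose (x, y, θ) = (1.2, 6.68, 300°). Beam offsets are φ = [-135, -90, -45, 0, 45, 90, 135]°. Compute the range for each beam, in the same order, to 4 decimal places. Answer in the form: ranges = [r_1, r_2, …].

beam 1: φ=-135°, α=165°
  d=(-0.9659,0.2588)  start (1,6)  tX=0.2071 tY=1.2364  stride 1/|dx|=1.0353 1/|dy|=3.8637
    cross x-line → (0,6), t=0.2071 (wall)
  → r_1 = 0.2071
beam 2: φ=-90°, α=210°
  d=(-0.8660,-0.5000)  start (1,6)  tX=0.2309 tY=1.3600  stride 1/|dx|=1.1547 1/|dy|=2.0000
    cross x-line → (0,6), t=0.2309 (wall)
  → r_2 = 0.2309
beam 3: φ=-45°, α=255°
  d=(-0.2588,-0.9659)  start (1,6)  tX=0.7727 tY=0.7040  stride 1/|dx|=3.8637 1/|dy|=1.0353
    cross y-line → (1,5), t=0.7040
    cross x-line → (0,5), t=0.7727 (wall)
  → r_3 = 0.7727
beam 4: φ=0°, α=300°
  d=(0.5000,-0.8660)  start (1,6)  tX=1.6000 tY=0.7852  stride 1/|dx|=2.0000 1/|dy|=1.1547
    cross y-line → (1,5), t=0.7852
    cross x-line → (2,5), t=1.6000
    cross y-line → (2,4), t=1.9399
    cross y-line → (2,3), t=3.0946
    cross x-line → (3,3), t=3.6000
    cross y-line → (3,2), t=4.2493
    cross y-line → (3,1), t=5.4040
    cross x-line → (4,1), t=5.6000 (wall)
  → r_4 = 5.6000
beam 5: φ=45°, α=345°
  d=(0.9659,-0.2588)  start (1,6)  tX=0.8282 tY=2.6273  stride 1/|dx|=1.0353 1/|dy|=3.8637
    cross x-line → (2,6), t=0.8282
    cross x-line → (3,6), t=1.8635
    cross y-line → (3,5), t=2.6273
    cross x-line → (4,5), t=2.8988
    cross x-line → (5,5), t=3.9340
    cross x-line → (6,5), t=4.9693 (wall)
  → r_5 = 4.9693
beam 6: φ=90°, α=30°
  d=(0.8660,0.5000)  start (1,6)  tX=0.9238 tY=0.6400  stride 1/|dx|=1.1547 1/|dy|=2.0000
    cross y-line → (1,7), t=0.6400 (wall)
  → r_6 = 0.6400
beam 7: φ=135°, α=75°
  d=(0.2588,0.9659)  start (1,6)  tX=3.0910 tY=0.3313  stride 1/|dx|=3.8637 1/|dy|=1.0353
    cross y-line → (1,7), t=0.3313 (wall)
  → r_7 = 0.3313

ranges = [0.2071, 0.2309, 0.7727, 5.6000, 4.9693, 0.6400, 0.3313]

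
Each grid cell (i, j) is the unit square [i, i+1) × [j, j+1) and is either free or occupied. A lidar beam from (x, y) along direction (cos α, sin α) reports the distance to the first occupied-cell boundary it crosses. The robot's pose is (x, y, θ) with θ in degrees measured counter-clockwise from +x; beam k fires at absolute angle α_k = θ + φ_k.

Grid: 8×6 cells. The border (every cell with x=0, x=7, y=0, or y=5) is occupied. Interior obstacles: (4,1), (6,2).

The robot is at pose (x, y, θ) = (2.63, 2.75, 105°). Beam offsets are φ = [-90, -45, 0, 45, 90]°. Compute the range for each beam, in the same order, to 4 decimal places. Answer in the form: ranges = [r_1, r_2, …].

ranges = [4.5242, 2.5981, 2.3294, 1.8822, 1.6875]

beam 1: φ=-90°, α=15°
  direction (0.9659, 0.2588); cell (2,2); t to first gridline: x 0.3831, y 0.9659 (then +1.0353 / +3.8637)
    (3,2) via x @ 0.3831
    (3,3) via y @ 0.9659
    (4,3) via x @ 1.4183
    (5,3) via x @ 2.4536
    (6,3) via x @ 3.4889
    (7,3) via x @ 4.5242  # hit
  → r_1 = 4.5242
beam 2: φ=-45°, α=60°
  direction (0.5000, 0.8660); cell (2,2); t to first gridline: x 0.7400, y 0.2887 (then +2.0000 / +1.1547)
    (2,3) via y @ 0.2887
    (3,3) via x @ 0.7400
    (3,4) via y @ 1.4434
    (3,5) via y @ 2.5981  # hit
  → r_2 = 2.5981
beam 3: φ=0°, α=105°
  direction (-0.2588, 0.9659); cell (2,2); t to first gridline: x 2.4341, y 0.2588 (then +3.8637 / +1.0353)
    (2,3) via y @ 0.2588
    (2,4) via y @ 1.2941
    (2,5) via y @ 2.3294  # hit
  → r_3 = 2.3294
beam 4: φ=45°, α=150°
  direction (-0.8660, 0.5000); cell (2,2); t to first gridline: x 0.7275, y 0.5000 (then +1.1547 / +2.0000)
    (2,3) via y @ 0.5000
    (1,3) via x @ 0.7275
    (0,3) via x @ 1.8822  # hit
  → r_4 = 1.8822
beam 5: φ=90°, α=195°
  direction (-0.9659, -0.2588); cell (2,2); t to first gridline: x 0.6522, y 2.8978 (then +1.0353 / +3.8637)
    (1,2) via x @ 0.6522
    (0,2) via x @ 1.6875  # hit
  → r_5 = 1.6875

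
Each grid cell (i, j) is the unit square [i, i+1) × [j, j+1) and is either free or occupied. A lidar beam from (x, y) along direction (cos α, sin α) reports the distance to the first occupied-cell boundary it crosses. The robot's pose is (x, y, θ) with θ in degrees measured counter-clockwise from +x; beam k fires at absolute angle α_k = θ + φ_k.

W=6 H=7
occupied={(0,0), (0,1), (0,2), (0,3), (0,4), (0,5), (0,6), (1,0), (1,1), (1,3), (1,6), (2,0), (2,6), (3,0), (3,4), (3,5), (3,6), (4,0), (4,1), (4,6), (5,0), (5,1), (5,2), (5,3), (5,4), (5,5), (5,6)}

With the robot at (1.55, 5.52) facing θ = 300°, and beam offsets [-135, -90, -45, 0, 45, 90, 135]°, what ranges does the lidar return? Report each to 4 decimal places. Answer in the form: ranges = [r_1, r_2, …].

beam 1: φ=-135°, α=165°
  direction (-0.9659, 0.2588); cell (1,5); t to first gridline: x 0.5694, y 1.8546 (then +1.0353 / +3.8637)
    (0,5) via x @ 0.5694  # hit
  → r_1 = 0.5694
beam 2: φ=-90°, α=210°
  direction (-0.8660, -0.5000); cell (1,5); t to first gridline: x 0.6351, y 1.0400 (then +1.1547 / +2.0000)
    (0,5) via x @ 0.6351  # hit
  → r_2 = 0.6351
beam 3: φ=-45°, α=255°
  direction (-0.2588, -0.9659); cell (1,5); t to first gridline: x 2.1250, y 0.5383 (then +3.8637 / +1.0353)
    (1,4) via y @ 0.5383
    (1,3) via y @ 1.5736  # hit
  → r_3 = 1.5736
beam 4: φ=0°, α=300°
  direction (0.5000, -0.8660); cell (1,5); t to first gridline: x 0.9000, y 0.6004 (then +2.0000 / +1.1547)
    (1,4) via y @ 0.6004
    (2,4) via x @ 0.9000
    (2,3) via y @ 1.7551
    (3,3) via x @ 2.9000
    (3,2) via y @ 2.9098
    (3,1) via y @ 4.0645
    (4,1) via x @ 4.9000  # hit
  → r_4 = 4.9000
beam 5: φ=45°, α=345°
  direction (0.9659, -0.2588); cell (1,5); t to first gridline: x 0.4659, y 2.0091 (then +1.0353 / +3.8637)
    (2,5) via x @ 0.4659
    (3,5) via x @ 1.5012  # hit
  → r_5 = 1.5012
beam 6: φ=90°, α=30°
  direction (0.8660, 0.5000); cell (1,5); t to first gridline: x 0.5196, y 0.9600 (then +1.1547 / +2.0000)
    (2,5) via x @ 0.5196
    (2,6) via y @ 0.9600  # hit
  → r_6 = 0.9600
beam 7: φ=135°, α=75°
  direction (0.2588, 0.9659); cell (1,5); t to first gridline: x 1.7387, y 0.4969 (then +3.8637 / +1.0353)
    (1,6) via y @ 0.4969  # hit
  → r_7 = 0.4969

ranges = [0.5694, 0.6351, 1.5736, 4.9000, 1.5012, 0.9600, 0.4969]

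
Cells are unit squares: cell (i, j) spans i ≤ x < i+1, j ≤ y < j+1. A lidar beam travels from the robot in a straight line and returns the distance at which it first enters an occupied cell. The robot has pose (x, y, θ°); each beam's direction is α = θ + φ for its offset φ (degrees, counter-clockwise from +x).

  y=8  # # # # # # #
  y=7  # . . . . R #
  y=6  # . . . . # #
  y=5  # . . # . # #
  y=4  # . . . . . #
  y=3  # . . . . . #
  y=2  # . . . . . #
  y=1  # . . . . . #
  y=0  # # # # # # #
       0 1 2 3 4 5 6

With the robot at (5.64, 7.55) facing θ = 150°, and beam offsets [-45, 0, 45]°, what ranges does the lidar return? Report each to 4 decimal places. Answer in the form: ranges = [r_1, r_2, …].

beam 1: φ=-45°, α=105°
  cosα=-0.2588 sinα=0.9659 | (5,7) | tMaxX 2.4728 tMaxY 0.4659 | tΔX 3.8637 tΔY 1.0353
    t=0.4659 [y] (5,8) — stop
  → r_1 = 0.4659
beam 2: φ=0°, α=150°
  cosα=-0.8660 sinα=0.5000 | (5,7) | tMaxX 0.7390 tMaxY 0.9000 | tΔX 1.1547 tΔY 2.0000
    t=0.7390 [x] (4,7)
    t=0.9000 [y] (4,8) — stop
  → r_2 = 0.9000
beam 3: φ=45°, α=195°
  cosα=-0.9659 sinα=-0.2588 | (5,7) | tMaxX 0.6626 tMaxY 2.1250 | tΔX 1.0353 tΔY 3.8637
    t=0.6626 [x] (4,7)
    t=1.6979 [x] (3,7)
    t=2.1250 [y] (3,6)
    t=2.7331 [x] (2,6)
    t=3.7684 [x] (1,6)
    t=4.8037 [x] (0,6) — stop
  → r_3 = 4.8037

ranges = [0.4659, 0.9000, 4.8037]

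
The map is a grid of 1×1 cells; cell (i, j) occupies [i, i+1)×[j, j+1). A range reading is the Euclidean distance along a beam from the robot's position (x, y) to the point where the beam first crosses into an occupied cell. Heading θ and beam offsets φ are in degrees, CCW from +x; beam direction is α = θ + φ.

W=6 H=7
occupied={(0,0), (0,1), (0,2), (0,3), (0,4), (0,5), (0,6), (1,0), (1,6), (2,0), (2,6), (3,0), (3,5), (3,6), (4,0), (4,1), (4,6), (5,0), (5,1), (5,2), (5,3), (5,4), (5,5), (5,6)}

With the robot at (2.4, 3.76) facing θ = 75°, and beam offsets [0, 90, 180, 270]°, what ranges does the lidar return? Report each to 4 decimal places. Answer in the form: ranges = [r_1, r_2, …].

beam 1: φ=0°, α=75°
  direction (0.2588, 0.9659); cell (2,3); t to first gridline: x 2.3182, y 0.2485 (then +3.8637 / +1.0353)
    (2,4) via y @ 0.2485
    (2,5) via y @ 1.2837
    (3,5) via x @ 2.3182  # hit
  → r_1 = 2.3182
beam 2: φ=90°, α=165°
  direction (-0.9659, 0.2588); cell (2,3); t to first gridline: x 0.4141, y 0.9273 (then +1.0353 / +3.8637)
    (1,3) via x @ 0.4141
    (1,4) via y @ 0.9273
    (0,4) via x @ 1.4494  # hit
  → r_2 = 1.4494
beam 3: φ=180°, α=255°
  direction (-0.2588, -0.9659); cell (2,3); t to first gridline: x 1.5455, y 0.7868 (then +3.8637 / +1.0353)
    (2,2) via y @ 0.7868
    (1,2) via x @ 1.5455
    (1,1) via y @ 1.8221
    (1,0) via y @ 2.8574  # hit
  → r_3 = 2.8574
beam 4: φ=270°, α=345°
  direction (0.9659, -0.2588); cell (2,3); t to first gridline: x 0.6212, y 2.9364 (then +1.0353 / +3.8637)
    (3,3) via x @ 0.6212
    (4,3) via x @ 1.6564
    (5,3) via x @ 2.6917  # hit
  → r_4 = 2.6917

ranges = [2.3182, 1.4494, 2.8574, 2.6917]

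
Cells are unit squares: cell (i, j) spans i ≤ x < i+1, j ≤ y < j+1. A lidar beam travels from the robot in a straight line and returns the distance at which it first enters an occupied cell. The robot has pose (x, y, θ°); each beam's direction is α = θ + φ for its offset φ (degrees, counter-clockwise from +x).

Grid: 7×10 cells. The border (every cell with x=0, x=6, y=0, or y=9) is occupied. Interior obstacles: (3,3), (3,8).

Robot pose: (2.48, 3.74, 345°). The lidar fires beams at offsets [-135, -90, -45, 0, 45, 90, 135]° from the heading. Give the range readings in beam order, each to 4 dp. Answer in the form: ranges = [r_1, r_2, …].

ranges = [1.7090, 2.8367, 3.1639, 0.5383, 4.0645, 4.4103, 2.9600]

beam 1: φ=-135°, α=210°
  dir = (cos 210°, sin 210°) = (-0.8660, -0.5000); from cell (2,3)
  next x-line at t=0.5543, next y-line at t=1.4800; Δt_x=1.1547, Δt_y=2.0000
    x: enter (1,3) at t=0.5543
    y: enter (1,2) at t=1.4800
    x: enter (0,2) at t=1.7090 ← occupied
  → r_1 = 1.7090
beam 2: φ=-90°, α=255°
  dir = (cos 255°, sin 255°) = (-0.2588, -0.9659); from cell (2,3)
  next x-line at t=1.8546, next y-line at t=0.7661; Δt_x=3.8637, Δt_y=1.0353
    y: enter (2,2) at t=0.7661
    y: enter (2,1) at t=1.8014
    x: enter (1,1) at t=1.8546
    y: enter (1,0) at t=2.8367 ← occupied
  → r_2 = 2.8367
beam 3: φ=-45°, α=300°
  dir = (cos 300°, sin 300°) = (0.5000, -0.8660); from cell (2,3)
  next x-line at t=1.0400, next y-line at t=0.8545; Δt_x=2.0000, Δt_y=1.1547
    y: enter (2,2) at t=0.8545
    x: enter (3,2) at t=1.0400
    y: enter (3,1) at t=2.0092
    x: enter (4,1) at t=3.0400
    y: enter (4,0) at t=3.1639 ← occupied
  → r_3 = 3.1639
beam 4: φ=0°, α=345°
  dir = (cos 345°, sin 345°) = (0.9659, -0.2588); from cell (2,3)
  next x-line at t=0.5383, next y-line at t=2.8591; Δt_x=1.0353, Δt_y=3.8637
    x: enter (3,3) at t=0.5383 ← occupied
  → r_4 = 0.5383
beam 5: φ=45°, α=30°
  dir = (cos 30°, sin 30°) = (0.8660, 0.5000); from cell (2,3)
  next x-line at t=0.6004, next y-line at t=0.5200; Δt_x=1.1547, Δt_y=2.0000
    y: enter (2,4) at t=0.5200
    x: enter (3,4) at t=0.6004
    x: enter (4,4) at t=1.7551
    y: enter (4,5) at t=2.5200
    x: enter (5,5) at t=2.9098
    x: enter (6,5) at t=4.0645 ← occupied
  → r_5 = 4.0645
beam 6: φ=90°, α=75°
  dir = (cos 75°, sin 75°) = (0.2588, 0.9659); from cell (2,3)
  next x-line at t=2.0091, next y-line at t=0.2692; Δt_x=3.8637, Δt_y=1.0353
    y: enter (2,4) at t=0.2692
    y: enter (2,5) at t=1.3044
    x: enter (3,5) at t=2.0091
    y: enter (3,6) at t=2.3397
    y: enter (3,7) at t=3.3750
    y: enter (3,8) at t=4.4103 ← occupied
  → r_6 = 4.4103
beam 7: φ=135°, α=120°
  dir = (cos 120°, sin 120°) = (-0.5000, 0.8660); from cell (2,3)
  next x-line at t=0.9600, next y-line at t=0.3002; Δt_x=2.0000, Δt_y=1.1547
    y: enter (2,4) at t=0.3002
    x: enter (1,4) at t=0.9600
    y: enter (1,5) at t=1.4549
    y: enter (1,6) at t=2.6096
    x: enter (0,6) at t=2.9600 ← occupied
  → r_7 = 2.9600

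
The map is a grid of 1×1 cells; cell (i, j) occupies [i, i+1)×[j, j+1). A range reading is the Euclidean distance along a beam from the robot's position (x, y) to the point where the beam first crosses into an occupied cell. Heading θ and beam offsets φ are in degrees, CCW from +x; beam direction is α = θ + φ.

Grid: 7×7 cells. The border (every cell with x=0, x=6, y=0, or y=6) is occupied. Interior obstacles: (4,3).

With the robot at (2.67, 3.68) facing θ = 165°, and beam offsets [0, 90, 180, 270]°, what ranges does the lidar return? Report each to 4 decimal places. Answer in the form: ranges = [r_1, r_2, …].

ranges = [1.7289, 2.7745, 1.3769, 2.4018]

beam 1: φ=0°, α=165°
  d=(-0.9659,0.2588)  start (2,3)  tX=0.6936 tY=1.2364  stride 1/|dx|=1.0353 1/|dy|=3.8637
    cross x-line → (1,3), t=0.6936
    cross y-line → (1,4), t=1.2364
    cross x-line → (0,4), t=1.7289 (wall)
  → r_1 = 1.7289
beam 2: φ=90°, α=255°
  d=(-0.2588,-0.9659)  start (2,3)  tX=2.5887 tY=0.7040  stride 1/|dx|=3.8637 1/|dy|=1.0353
    cross y-line → (2,2), t=0.7040
    cross y-line → (2,1), t=1.7393
    cross x-line → (1,1), t=2.5887
    cross y-line → (1,0), t=2.7745 (wall)
  → r_2 = 2.7745
beam 3: φ=180°, α=345°
  d=(0.9659,-0.2588)  start (2,3)  tX=0.3416 tY=2.6273  stride 1/|dx|=1.0353 1/|dy|=3.8637
    cross x-line → (3,3), t=0.3416
    cross x-line → (4,3), t=1.3769 (wall)
  → r_3 = 1.3769
beam 4: φ=270°, α=75°
  d=(0.2588,0.9659)  start (2,3)  tX=1.2750 tY=0.3313  stride 1/|dx|=3.8637 1/|dy|=1.0353
    cross y-line → (2,4), t=0.3313
    cross x-line → (3,4), t=1.2750
    cross y-line → (3,5), t=1.3666
    cross y-line → (3,6), t=2.4018 (wall)
  → r_4 = 2.4018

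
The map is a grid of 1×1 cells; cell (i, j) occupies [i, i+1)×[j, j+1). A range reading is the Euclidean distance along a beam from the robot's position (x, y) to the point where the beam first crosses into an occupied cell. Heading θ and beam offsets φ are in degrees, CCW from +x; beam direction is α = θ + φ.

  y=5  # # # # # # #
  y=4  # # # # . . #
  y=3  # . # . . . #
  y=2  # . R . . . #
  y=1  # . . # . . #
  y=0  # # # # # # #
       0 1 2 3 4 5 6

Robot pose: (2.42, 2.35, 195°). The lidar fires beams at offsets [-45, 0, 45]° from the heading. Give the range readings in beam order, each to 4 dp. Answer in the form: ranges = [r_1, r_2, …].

beam 1: φ=-45°, α=150°
  d=(-0.8660,0.5000)  start (2,2)  tX=0.4850 tY=1.3000  stride 1/|dx|=1.1547 1/|dy|=2.0000
    cross x-line → (1,2), t=0.4850
    cross y-line → (1,3), t=1.3000
    cross x-line → (0,3), t=1.6397 (wall)
  → r_1 = 1.6397
beam 2: φ=0°, α=195°
  d=(-0.9659,-0.2588)  start (2,2)  tX=0.4348 tY=1.3523  stride 1/|dx|=1.0353 1/|dy|=3.8637
    cross x-line → (1,2), t=0.4348
    cross y-line → (1,1), t=1.3523
    cross x-line → (0,1), t=1.4701 (wall)
  → r_2 = 1.4701
beam 3: φ=45°, α=240°
  d=(-0.5000,-0.8660)  start (2,2)  tX=0.8400 tY=0.4041  stride 1/|dx|=2.0000 1/|dy|=1.1547
    cross y-line → (2,1), t=0.4041
    cross x-line → (1,1), t=0.8400
    cross y-line → (1,0), t=1.5588 (wall)
  → r_3 = 1.5588

ranges = [1.6397, 1.4701, 1.5588]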